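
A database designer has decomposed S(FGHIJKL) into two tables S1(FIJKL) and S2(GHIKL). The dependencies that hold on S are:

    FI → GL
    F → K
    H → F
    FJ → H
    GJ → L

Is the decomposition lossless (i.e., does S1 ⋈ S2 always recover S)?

Common attributes: S1 ∩ S2 = {IKL}.
No dependency enlarges {IKL}, so (IKL)⁺ = {IKL}.
The closure contains neither all of S1 = {FIJKL} nor all of S2 = {GHIKL}, so the common attributes are not a superkey of either fragment. The join is lossy.

No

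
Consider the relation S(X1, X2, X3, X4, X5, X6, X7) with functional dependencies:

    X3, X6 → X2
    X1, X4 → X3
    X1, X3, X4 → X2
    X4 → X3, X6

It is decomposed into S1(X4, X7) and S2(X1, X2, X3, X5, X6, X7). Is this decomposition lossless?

Common attributes: S1 ∩ S2 = {X7}.
No dependency enlarges {X7}, so (X7)⁺ = {X7}.
The closure contains neither all of S1 = {X4, X7} nor all of S2 = {X1, X2, X3, X5, X6, X7}, so the common attributes are not a superkey of either fragment. The join is lossy.

No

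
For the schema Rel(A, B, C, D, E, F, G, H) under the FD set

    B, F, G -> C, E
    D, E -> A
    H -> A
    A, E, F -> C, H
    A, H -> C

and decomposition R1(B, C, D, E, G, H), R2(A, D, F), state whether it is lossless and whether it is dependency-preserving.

lossy and not dependency-preserving

Lossless test: (D)⁺ = {D}, which is a superkey of neither fragment — lossy.
Dependency preservation: the restricted closure of {B, F, G} across the fragments never reaches {C, E}, so B, F, G → C, E cannot be enforced without a join — not preserved.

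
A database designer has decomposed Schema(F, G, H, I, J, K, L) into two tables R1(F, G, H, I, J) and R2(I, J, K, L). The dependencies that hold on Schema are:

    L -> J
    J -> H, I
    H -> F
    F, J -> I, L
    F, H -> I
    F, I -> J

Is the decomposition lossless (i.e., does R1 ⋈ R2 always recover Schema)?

No

Common attributes: R1 ∩ R2 = {I, J}.
Closure of {I, J}: J → H, I applies, adding H; H → F applies, adding F; F, J → I, L applies, adding L. So (I, J)⁺ = {F, H, I, J, L}.
The closure contains neither all of R1 = {F, G, H, I, J} nor all of R2 = {I, J, K, L}, so the common attributes are not a superkey of either fragment. The join is lossy.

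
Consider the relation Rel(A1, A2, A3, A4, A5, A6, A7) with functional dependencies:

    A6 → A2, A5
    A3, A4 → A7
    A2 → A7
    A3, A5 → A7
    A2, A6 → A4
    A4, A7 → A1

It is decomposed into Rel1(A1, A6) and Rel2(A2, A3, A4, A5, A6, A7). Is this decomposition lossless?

Common attributes: Rel1 ∩ Rel2 = {A6}.
Closure of {A6}: A6 → A2, A5 applies, adding A2, A5; A2 → A7 applies, adding A7; A2, A6 → A4 applies, adding A4; A4, A7 → A1 applies, adding A1. So (A6)⁺ = {A1, A2, A4, A5, A6, A7}.
This closure contains every attribute of Rel1, so Rel1 ∩ Rel2 → Rel1. The join is lossless.

Yes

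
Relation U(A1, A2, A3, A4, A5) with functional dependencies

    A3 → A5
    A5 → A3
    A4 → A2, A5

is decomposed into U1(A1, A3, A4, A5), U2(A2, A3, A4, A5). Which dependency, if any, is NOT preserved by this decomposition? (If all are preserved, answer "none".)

A3 → A5 lies within U1.
A5 → A3 lies within U1.
A4 → A2, A5 lies within U2.
Every dependency is enforceable on the fragments, so the decomposition is dependency-preserving.

none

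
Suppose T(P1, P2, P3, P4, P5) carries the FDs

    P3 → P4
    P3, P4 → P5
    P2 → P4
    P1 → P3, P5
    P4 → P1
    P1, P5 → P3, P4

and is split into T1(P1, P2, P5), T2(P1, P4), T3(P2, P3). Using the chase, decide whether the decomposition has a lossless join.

Yes

Chase test. Columns are P1, P2, P3, P4, P5; row i has aⱼ where attribute j ∈ Ti, else bᵢⱼ.
Initial tableau (one row per fragment):
  row 1: a1 a2 b13 b14 a5
  row 2: a1 b22 b23 a4 b25
  row 3: b31 a2 a3 b34 b35
Rows 1 and 3 agree on P2; apply P2→P4 and equate their P4 entries.
Rows 1 and 2 agree on P1; apply P1→P3, P5 and equate their P3, P5 entries.
Rows 1 and 3 agree on P4; apply P4→P1 and equate their P1 entries.
Rows 1 and 2 agree on P1, P5; apply P1, P5→P3, P4 and equate their P3, P4 entries.
Rows 1 and 3 agree on P1; apply P1→P3, P5 and equate their P3, P5 entries.
Row 1 is now all distinguished symbols — the join is lossless.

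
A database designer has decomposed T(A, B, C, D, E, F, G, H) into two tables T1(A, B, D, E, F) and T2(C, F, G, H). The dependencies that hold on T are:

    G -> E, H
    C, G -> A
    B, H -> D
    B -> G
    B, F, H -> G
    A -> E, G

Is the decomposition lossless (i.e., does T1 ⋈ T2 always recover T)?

No

Common attributes: T1 ∩ T2 = {F}.
No dependency enlarges {F}, so (F)⁺ = {F}.
The closure contains neither all of T1 = {A, B, D, E, F} nor all of T2 = {C, F, G, H}, so the common attributes are not a superkey of either fragment. The join is lossy.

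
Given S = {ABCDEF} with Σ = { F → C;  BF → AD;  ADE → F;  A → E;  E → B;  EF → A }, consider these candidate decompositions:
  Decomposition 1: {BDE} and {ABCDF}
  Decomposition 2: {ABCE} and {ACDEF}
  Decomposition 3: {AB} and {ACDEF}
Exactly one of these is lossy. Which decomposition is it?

Decomposition 1

Decomposition 1: common = {BD}, closure = {BD} → lossy.
Decomposition 2: common = {ACE}, closure = {ABCE} → lossless.
Decomposition 3: common = {A}, closure = {ABE} → lossless.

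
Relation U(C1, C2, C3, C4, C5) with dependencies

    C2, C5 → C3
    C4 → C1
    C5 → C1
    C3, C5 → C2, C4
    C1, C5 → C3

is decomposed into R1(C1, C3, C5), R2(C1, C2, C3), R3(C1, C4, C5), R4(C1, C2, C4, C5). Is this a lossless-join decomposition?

Yes

Chase test. Columns are C1, C2, C3, C4, C5; row i has aⱼ where attribute j ∈ Ri, else bᵢⱼ.
Initial tableau (one row per fragment):
  row 1: a1 b12 a3 b14 a5
  row 2: a1 a2 a3 b24 b25
  row 3: a1 b32 b33 a4 a5
  row 4: a1 a2 b43 a4 a5
Rows 1 and 3 agree on C1, C5; apply C1, C5→C3 and equate their C3 entries.
Rows 1 and 4 agree on C1, C5; apply C1, C5→C3 and equate their C3 entries.
Rows 1 and 3 agree on C3, C5; apply C3, C5→C2, C4 and equate their C2, C4 entries.
Rows 1 and 4 agree on C3, C5; apply C3, C5→C2, C4 and equate their C2, C4 entries.
Row 1 is now all distinguished symbols — the join is lossless.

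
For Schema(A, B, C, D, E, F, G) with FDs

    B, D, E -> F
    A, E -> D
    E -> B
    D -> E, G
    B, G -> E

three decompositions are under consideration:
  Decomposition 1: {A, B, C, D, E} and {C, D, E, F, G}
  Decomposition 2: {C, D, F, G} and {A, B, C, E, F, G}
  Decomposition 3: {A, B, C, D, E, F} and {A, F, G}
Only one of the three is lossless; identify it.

Decomposition 1: common = {C, D, E}, closure = {B, C, D, E, F, G} → lossless.
Decomposition 2: common = {C, F, G}, closure = {C, F, G} → lossy.
Decomposition 3: common = {A, F}, closure = {A, F} → lossy.

Decomposition 1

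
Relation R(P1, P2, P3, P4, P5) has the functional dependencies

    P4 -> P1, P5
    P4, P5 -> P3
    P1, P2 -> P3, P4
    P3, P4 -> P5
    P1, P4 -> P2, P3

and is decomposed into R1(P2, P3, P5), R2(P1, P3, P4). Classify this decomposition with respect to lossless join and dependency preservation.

lossy and not dependency-preserving

Lossless test: (P3)⁺ = {P3}, which is a superkey of neither fragment — lossy.
Dependency preservation: the restricted closure of {P4} across the fragments never reaches {P1, P5}, so P4 → P1, P5 cannot be enforced without a join — not preserved.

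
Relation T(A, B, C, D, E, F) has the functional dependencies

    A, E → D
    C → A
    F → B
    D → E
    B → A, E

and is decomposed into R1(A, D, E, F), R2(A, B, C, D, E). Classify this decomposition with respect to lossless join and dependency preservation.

Lossless test: (A, D, E)⁺ = {A, D, E}, which is a superkey of neither fragment — lossy.
Dependency preservation: the restricted closure of {F} across the fragments never reaches {B}, so F → B cannot be enforced without a join — not preserved.

lossy and not dependency-preserving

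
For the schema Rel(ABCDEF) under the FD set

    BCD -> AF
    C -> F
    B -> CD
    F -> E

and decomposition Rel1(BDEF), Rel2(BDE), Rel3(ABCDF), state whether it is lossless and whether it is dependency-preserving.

lossless and dependency-preserving

Lossless test (chase): Rows 1 and 2 agree on B; apply B→CD and equate their CD entries. Rows 1 and 3 agree on B; apply B→CD and equate their CD entries. Rows 1 and 3 agree on F; apply F→E and equate their E entries. Rows 1 and 2 agree on BCD; apply BCD→AF and equate their AF entries. Rows 1 and 3 agree on BCD; apply BCD→AF and equate their AF entries. Row 1 is now all distinguished symbols — the join is lossless.
Dependency preservation: every FD's attributes lie within a single fragment, so each can be enforced locally — preserved.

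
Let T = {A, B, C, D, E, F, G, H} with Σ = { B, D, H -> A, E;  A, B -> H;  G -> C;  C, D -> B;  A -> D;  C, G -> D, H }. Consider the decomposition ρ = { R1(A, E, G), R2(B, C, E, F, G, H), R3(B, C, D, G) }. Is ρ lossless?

Chase test. Columns are A, B, C, D, E, F, G, H; row i has aⱼ where attribute j ∈ Ri, else bᵢⱼ.
Initial tableau (one row per fragment):
  row 1: a1 b12 b13 b14 a5 b16 a7 b18
  row 2: b21 a2 a3 b24 a5 a6 a7 a8
  row 3: b31 a2 a3 a4 b35 b36 a7 b38
Rows 1 and 2 agree on G; apply G→C and equate their C entries.
Rows 1 and 2 agree on C, G; apply C, G→D, H and equate their D, H entries.
Rows 1 and 3 agree on C, G; apply C, G→D, H and equate their D, H entries.
Rows 2 and 3 agree on B, D, H; apply B, D, H→A, E and equate their A, E entries.
Rows 1 and 2 agree on C, D; apply C, D→B and equate their B entries.
Rows 1 and 2 agree on B, D, H; apply B, D, H→A, E and equate their A, E entries.
Row 2 is now all distinguished symbols — the join is lossless.

Yes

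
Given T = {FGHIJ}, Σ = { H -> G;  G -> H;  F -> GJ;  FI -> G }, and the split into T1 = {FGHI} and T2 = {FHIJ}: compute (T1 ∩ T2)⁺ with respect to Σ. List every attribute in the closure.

T1 ∩ T2 = {FHI}.
H → G applies, adding G
F → GJ applies, adding J
Closure: {FGHIJ}.

FGHIJ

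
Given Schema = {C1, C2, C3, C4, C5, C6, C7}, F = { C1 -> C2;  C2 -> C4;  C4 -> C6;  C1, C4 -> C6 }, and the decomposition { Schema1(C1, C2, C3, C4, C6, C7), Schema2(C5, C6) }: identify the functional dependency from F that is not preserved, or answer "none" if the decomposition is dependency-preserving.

none

C1 → C2 lies within Schema1.
C2 → C4 lies within Schema1.
C4 → C6 lies within Schema1.
C1, C4 → C6 lies within Schema1.
Every dependency is enforceable on the fragments, so the decomposition is dependency-preserving.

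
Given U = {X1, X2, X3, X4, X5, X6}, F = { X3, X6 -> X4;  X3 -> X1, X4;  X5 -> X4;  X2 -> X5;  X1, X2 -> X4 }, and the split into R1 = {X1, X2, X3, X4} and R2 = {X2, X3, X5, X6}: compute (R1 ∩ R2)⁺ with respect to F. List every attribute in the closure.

R1 ∩ R2 = {X2, X3}.
X3 → X1, X4 applies, adding X1, X4
X2 → X5 applies, adding X5
Closure: {X1, X2, X3, X4, X5}.

X1, X2, X3, X4, X5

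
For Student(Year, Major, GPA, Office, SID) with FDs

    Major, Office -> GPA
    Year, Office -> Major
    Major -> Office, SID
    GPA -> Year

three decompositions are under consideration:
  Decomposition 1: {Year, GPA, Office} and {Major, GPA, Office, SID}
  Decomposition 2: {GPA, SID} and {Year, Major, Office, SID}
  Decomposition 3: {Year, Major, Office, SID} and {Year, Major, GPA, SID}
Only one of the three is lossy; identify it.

Decomposition 2

Decomposition 1: common = {GPA, Office}, closure = {Year, Major, GPA, Office, SID} → lossless.
Decomposition 2: common = {SID}, closure = {SID} → lossy.
Decomposition 3: common = {Year, Major, SID}, closure = {Year, Major, GPA, Office, SID} → lossless.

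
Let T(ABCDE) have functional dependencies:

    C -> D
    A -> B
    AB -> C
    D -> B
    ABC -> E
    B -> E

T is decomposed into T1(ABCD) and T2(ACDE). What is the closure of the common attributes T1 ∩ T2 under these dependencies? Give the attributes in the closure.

T1 ∩ T2 = {ACD}.
A → B applies, adding B
ABC → E applies, adding E
Closure: {ABCDE}.

ABCDE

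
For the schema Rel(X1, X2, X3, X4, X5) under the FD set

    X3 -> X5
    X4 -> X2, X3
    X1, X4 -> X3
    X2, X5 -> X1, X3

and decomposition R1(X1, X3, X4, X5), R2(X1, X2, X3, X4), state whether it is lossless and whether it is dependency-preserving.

Lossless test: (X1, X3, X4)⁺ = {X1, X2, X3, X4, X5}, which contains all of one fragment — lossless.
Dependency preservation: the restricted closure of {X2, X5} across the fragments never reaches {X1, X3}, so X2, X5 → X1, X3 cannot be enforced without a join — not preserved.

lossless but not dependency-preserving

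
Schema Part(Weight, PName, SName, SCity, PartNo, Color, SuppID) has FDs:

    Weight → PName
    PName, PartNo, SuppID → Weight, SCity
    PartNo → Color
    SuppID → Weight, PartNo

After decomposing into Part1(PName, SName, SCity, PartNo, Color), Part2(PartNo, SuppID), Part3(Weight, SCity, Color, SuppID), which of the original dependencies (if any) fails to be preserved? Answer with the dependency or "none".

Check Weight → PName: no single fragment contains all of {Weight, PName}, and the restricted closure of {Weight} across the fragments never reaches {PName}.
PName, PartNo, SuppID → Weight, SCity is preserved.
PartNo → Color is preserved.
SuppID → Weight, PartNo is preserved.

Weight → PName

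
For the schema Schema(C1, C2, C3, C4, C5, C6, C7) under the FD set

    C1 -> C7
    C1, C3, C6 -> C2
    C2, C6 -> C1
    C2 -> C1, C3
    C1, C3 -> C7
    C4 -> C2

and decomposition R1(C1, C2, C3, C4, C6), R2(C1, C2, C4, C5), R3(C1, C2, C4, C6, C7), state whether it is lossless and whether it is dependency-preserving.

lossy but dependency-preserving

Lossless test (chase): Rows 1 and 2 agree on C1; apply C1→C7 and equate their C7 entries. Rows 1 and 3 agree on C1; apply C1→C7 and equate their C7 entries. Rows 1 and 2 agree on C2; apply C2→C1, C3 and equate their C1, C3 entries. Rows 1 and 3 agree on C2; apply C2→C1, C3 and equate their C1, C3 entries. No row becomes fully distinguished — the join is lossy.
Dependency preservation: C1, C3 → C7 is not contained in any single fragment, but the restricted closure of its left-hand side across the fragments still reaches the right-hand side; the remaining FDs each lie inside some fragment. All dependencies are preserved.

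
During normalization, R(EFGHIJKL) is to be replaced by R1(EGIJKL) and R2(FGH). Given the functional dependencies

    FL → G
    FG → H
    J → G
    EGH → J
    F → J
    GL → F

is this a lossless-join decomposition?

No

Common attributes: R1 ∩ R2 = {G}.
No dependency enlarges {G}, so (G)⁺ = {G}.
The closure contains neither all of R1 = {EGIJKL} nor all of R2 = {FGH}, so the common attributes are not a superkey of either fragment. The join is lossy.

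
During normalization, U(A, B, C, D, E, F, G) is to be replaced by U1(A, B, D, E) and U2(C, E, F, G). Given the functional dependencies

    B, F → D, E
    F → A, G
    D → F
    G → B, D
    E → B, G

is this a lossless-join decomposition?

Common attributes: U1 ∩ U2 = {E}.
Closure of {E}: E → B, G applies, adding B, G; G → B, D applies, adding D; D → F applies, adding F; F → A, G applies, adding A. So (E)⁺ = {A, B, D, E, F, G}.
This closure contains every attribute of U1, so U1 ∩ U2 → U1. The join is lossless.

Yes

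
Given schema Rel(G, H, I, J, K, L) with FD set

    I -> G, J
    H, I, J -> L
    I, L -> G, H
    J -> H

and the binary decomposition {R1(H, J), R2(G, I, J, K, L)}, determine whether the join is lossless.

Yes

Common attributes: R1 ∩ R2 = {J}.
Closure of {J}: J → H applies, adding H. So (J)⁺ = {H, J}.
This closure contains every attribute of R1, so R1 ∩ R2 → R1. The join is lossless.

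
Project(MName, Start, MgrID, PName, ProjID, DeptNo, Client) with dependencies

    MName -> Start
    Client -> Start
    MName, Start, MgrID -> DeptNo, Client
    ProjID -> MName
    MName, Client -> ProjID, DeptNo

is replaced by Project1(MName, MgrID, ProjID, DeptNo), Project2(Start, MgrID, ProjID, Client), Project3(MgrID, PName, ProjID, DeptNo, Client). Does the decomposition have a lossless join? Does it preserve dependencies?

lossless but not dependency-preserving

Lossless test (chase): Rows 2 and 3 agree on Client; apply Client→Start and equate their Start entries. Rows 1 and 2 agree on ProjID; apply ProjID→MName and equate their MName entries. Rows 1 and 3 agree on ProjID; apply ProjID→MName and equate their MName entries. Rows 2 and 3 agree on MName, Client; apply MName, Client→ProjID, DeptNo and equate their ProjID, DeptNo entries. Rows 1 and 2 agree on MName; apply MName→Start and equate their Start entries. Rows 1 and 2 agree on MName, Start, MgrID; apply MName, Start, MgrID→DeptNo, Client and equate their DeptNo, Client entries. Row 3 is now all distinguished symbols — the join is lossless.
Dependency preservation: the restricted closure of {MName} across the fragments never reaches {Start}, so MName → Start cannot be enforced without a join — not preserved.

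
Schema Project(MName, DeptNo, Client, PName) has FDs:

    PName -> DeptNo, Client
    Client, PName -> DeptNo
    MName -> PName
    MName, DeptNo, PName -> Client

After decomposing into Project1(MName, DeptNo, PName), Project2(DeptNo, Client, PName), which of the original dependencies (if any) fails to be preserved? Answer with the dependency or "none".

PName → DeptNo, Client lies within Project2.
Client, PName → DeptNo lies within Project2.
MName → PName lies within Project1.
MName, DeptNo, PName → Client: restricted closure across fragments reaches Client.
Every dependency is enforceable on the fragments, so the decomposition is dependency-preserving.

none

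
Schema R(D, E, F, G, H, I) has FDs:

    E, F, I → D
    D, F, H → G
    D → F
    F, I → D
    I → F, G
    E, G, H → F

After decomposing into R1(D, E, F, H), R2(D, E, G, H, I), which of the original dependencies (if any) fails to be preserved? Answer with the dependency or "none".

Check E, G, H → F: no single fragment contains all of {E, F, G, H}, and the restricted closure of {E, G, H} across the fragments never reaches {F}.
E, F, I → D is preserved.
D, F, H → G is preserved.
D → F is preserved.
F, I → D is preserved.
I → F, G is preserved.

E, G, H → F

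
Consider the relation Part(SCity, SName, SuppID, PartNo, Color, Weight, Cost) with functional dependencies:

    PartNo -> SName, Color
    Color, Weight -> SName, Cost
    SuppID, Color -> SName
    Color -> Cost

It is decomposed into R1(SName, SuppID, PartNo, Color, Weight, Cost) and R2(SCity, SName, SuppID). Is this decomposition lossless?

No

Common attributes: R1 ∩ R2 = {SName, SuppID}.
No dependency enlarges {SName, SuppID}, so (SName, SuppID)⁺ = {SName, SuppID}.
The closure contains neither all of R1 = {SName, SuppID, PartNo, Color, Weight, Cost} nor all of R2 = {SCity, SName, SuppID}, so the common attributes are not a superkey of either fragment. The join is lossy.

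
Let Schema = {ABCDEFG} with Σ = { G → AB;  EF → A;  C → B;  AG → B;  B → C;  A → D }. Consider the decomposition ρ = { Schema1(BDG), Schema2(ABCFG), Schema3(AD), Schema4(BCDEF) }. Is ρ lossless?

No

Chase test. Columns are ABCDEFG; row i has aⱼ where attribute j ∈ Schemai, else bᵢⱼ.
Initial tableau (one row per fragment):
  row 1: b11 a2 b13 a4 b15 b16 a7
  row 2: a1 a2 a3 b24 b25 a6 a7
  row 3: a1 b32 b33 a4 b35 b36 b37
  row 4: b41 a2 a3 a4 a5 a6 b47
Rows 1 and 2 agree on G; apply G→AB and equate their AB entries.
Rows 1 and 2 agree on B; apply B→C and equate their C entries.
Rows 1 and 2 agree on A; apply A→D and equate their D entries.
No row becomes fully distinguished — the join is lossy.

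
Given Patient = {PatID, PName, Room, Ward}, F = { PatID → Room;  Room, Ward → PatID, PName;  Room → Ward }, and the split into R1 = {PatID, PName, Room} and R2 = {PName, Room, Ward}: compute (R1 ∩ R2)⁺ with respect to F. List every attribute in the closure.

PatID, PName, Room, Ward

R1 ∩ R2 = {PName, Room}.
Room → Ward applies, adding Ward
Room, Ward → PatID, PName applies, adding PatID
Closure: {PatID, PName, Room, Ward}.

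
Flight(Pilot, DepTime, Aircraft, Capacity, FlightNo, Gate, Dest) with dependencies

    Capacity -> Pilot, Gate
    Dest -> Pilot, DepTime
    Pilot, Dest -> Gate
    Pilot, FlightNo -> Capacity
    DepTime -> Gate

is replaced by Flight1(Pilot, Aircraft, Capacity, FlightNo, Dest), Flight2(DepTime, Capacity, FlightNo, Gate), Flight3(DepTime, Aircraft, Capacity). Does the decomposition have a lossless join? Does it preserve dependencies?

Lossless test (chase): Rows 1 and 2 agree on Capacity; apply Capacity→Pilot, Gate and equate their Pilot, Gate entries. Rows 1 and 3 agree on Capacity; apply Capacity→Pilot, Gate and equate their Pilot, Gate entries. No row becomes fully distinguished — the join is lossy.
Dependency preservation: the restricted closure of {Dest} across the fragments never reaches {Pilot, DepTime}, so Dest → Pilot, DepTime cannot be enforced without a join — not preserved.

lossy and not dependency-preserving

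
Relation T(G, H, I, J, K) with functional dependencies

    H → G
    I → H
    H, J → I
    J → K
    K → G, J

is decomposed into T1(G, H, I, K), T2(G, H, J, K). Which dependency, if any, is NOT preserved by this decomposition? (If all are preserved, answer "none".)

none

H → G lies within T1.
I → H lies within T1.
H, J → I: restricted closure across fragments reaches I.
J → K lies within T2.
K → G, J lies within T2.
Every dependency is enforceable on the fragments, so the decomposition is dependency-preserving.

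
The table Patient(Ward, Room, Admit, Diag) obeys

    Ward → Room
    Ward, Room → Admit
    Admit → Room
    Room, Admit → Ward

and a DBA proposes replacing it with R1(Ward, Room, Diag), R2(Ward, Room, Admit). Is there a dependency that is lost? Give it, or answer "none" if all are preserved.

none

Ward → Room lies within R1.
Ward, Room → Admit lies within R2.
Admit → Room lies within R2.
Room, Admit → Ward lies within R2.
Every dependency is enforceable on the fragments, so the decomposition is dependency-preserving.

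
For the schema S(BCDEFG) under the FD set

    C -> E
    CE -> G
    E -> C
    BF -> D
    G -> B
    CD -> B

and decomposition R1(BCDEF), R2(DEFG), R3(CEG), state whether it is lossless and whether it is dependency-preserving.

lossless but not dependency-preserving

Lossless test (chase): Rows 1 and 3 agree on CE; apply CE→G and equate their G entries. Rows 1 and 2 agree on E; apply E→C and equate their C entries. Rows 1 and 2 agree on G; apply G→B and equate their B entries. Rows 1 and 3 agree on G; apply G→B and equate their B entries. Row 1 is now all distinguished symbols — the join is lossless.
Dependency preservation: the restricted closure of {G} across the fragments never reaches {B}, so G → B cannot be enforced without a join — not preserved.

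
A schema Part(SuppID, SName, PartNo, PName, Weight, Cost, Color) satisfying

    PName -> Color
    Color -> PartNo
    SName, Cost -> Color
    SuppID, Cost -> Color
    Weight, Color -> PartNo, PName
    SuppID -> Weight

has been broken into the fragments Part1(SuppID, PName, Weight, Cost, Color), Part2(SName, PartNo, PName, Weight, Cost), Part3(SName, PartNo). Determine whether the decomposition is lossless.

Chase test. Columns are SuppID, SName, PartNo, PName, Weight, Cost, Color; row i has aⱼ where attribute j ∈ Parti, else bᵢⱼ.
Initial tableau (one row per fragment):
  row 1: a1 b12 b13 a4 a5 a6 a7
  row 2: b21 a2 a3 a4 a5 a6 b27
  row 3: b31 a2 a3 b34 b35 b36 b37
Rows 1 and 2 agree on PName; apply PName→Color and equate their Color entries.
Rows 1 and 2 agree on Color; apply Color→PartNo and equate their PartNo entries.
No row becomes fully distinguished — the join is lossy.

No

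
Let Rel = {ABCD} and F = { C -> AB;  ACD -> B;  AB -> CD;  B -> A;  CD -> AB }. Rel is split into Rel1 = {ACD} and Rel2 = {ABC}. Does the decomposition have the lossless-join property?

Yes

Common attributes: Rel1 ∩ Rel2 = {AC}.
Closure of {AC}: C → AB applies, adding B; AB → CD applies, adding D. So (AC)⁺ = {ABCD}.
This closure contains every attribute of Rel1, so Rel1 ∩ Rel2 → Rel1. The join is lossless.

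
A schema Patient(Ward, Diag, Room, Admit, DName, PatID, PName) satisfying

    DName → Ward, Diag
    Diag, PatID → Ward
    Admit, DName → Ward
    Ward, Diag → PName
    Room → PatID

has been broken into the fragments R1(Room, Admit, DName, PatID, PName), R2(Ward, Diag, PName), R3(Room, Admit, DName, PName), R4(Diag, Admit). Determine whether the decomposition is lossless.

Chase test. Columns are Ward, Diag, Room, Admit, DName, PatID, PName; row i has aⱼ where attribute j ∈ Ri, else bᵢⱼ.
Initial tableau (one row per fragment):
  row 1: b11 b12 a3 a4 a5 a6 a7
  row 2: a1 a2 b23 b24 b25 b26 a7
  row 3: b31 b32 a3 a4 a5 b36 a7
  row 4: b41 a2 b43 a4 b45 b46 b47
Rows 1 and 3 agree on DName; apply DName→Ward, Diag and equate their Ward, Diag entries.
Rows 1 and 3 agree on Room; apply Room→PatID and equate their PatID entries.
No row becomes fully distinguished — the join is lossy.

No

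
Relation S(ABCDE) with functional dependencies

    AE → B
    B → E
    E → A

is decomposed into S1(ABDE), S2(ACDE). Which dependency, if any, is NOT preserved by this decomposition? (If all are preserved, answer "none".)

AE → B lies within S1.
B → E lies within S1.
E → A lies within S1.
Every dependency is enforceable on the fragments, so the decomposition is dependency-preserving.

none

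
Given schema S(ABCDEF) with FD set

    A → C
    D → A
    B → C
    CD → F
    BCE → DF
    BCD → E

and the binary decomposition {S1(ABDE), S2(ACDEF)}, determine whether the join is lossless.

Yes

Common attributes: S1 ∩ S2 = {ADE}.
Closure of {ADE}: A → C applies, adding C; CD → F applies, adding F. So (ADE)⁺ = {ACDEF}.
This closure contains every attribute of S2, so S1 ∩ S2 → S2. The join is lossless.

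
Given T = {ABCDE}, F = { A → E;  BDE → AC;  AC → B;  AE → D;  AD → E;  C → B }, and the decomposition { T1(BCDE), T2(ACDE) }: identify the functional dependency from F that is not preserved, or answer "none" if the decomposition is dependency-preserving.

A → E lies within T2.
BDE → AC: restricted closure across fragments reaches AC.
AC → B: restricted closure across fragments reaches B.
AE → D lies within T2.
AD → E lies within T2.
C → B lies within T1.
Every dependency is enforceable on the fragments, so the decomposition is dependency-preserving.

none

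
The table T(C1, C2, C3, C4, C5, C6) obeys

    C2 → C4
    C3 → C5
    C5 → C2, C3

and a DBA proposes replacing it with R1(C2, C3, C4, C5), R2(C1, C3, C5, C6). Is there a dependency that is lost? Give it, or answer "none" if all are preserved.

C2 → C4 lies within R1.
C3 → C5 lies within R1.
C5 → C2, C3 lies within R1.
Every dependency is enforceable on the fragments, so the decomposition is dependency-preserving.

none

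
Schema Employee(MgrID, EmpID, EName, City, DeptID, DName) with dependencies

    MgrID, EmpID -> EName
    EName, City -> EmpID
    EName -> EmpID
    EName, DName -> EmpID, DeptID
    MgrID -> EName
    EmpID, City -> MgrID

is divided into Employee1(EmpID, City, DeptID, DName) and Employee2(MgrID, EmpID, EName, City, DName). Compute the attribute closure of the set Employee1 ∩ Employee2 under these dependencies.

Employee1 ∩ Employee2 = {EmpID, City, DName}.
EmpID, City → MgrID applies, adding MgrID
MgrID, EmpID → EName applies, adding EName
EName, DName → EmpID, DeptID applies, adding DeptID
Closure: {MgrID, EmpID, EName, City, DeptID, DName}.

MgrID, EmpID, EName, City, DeptID, DName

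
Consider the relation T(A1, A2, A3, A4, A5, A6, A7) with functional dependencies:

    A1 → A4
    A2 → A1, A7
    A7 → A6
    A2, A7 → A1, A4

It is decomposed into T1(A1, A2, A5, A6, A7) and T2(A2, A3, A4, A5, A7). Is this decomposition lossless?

Common attributes: T1 ∩ T2 = {A2, A5, A7}.
Closure of {A2, A5, A7}: A2 → A1, A7 applies, adding A1; A7 → A6 applies, adding A6; A2, A7 → A1, A4 applies, adding A4. So (A2, A5, A7)⁺ = {A1, A2, A4, A5, A6, A7}.
This closure contains every attribute of T1, so T1 ∩ T2 → T1. The join is lossless.

Yes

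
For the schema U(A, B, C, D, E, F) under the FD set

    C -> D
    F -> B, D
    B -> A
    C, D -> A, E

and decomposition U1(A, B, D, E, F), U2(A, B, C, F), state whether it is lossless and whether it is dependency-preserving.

lossy and not dependency-preserving

Lossless test: (A, B, F)⁺ = {A, B, D, F}, which is a superkey of neither fragment — lossy.
Dependency preservation: the restricted closure of {C} across the fragments never reaches {D}, so C → D cannot be enforced without a join — not preserved.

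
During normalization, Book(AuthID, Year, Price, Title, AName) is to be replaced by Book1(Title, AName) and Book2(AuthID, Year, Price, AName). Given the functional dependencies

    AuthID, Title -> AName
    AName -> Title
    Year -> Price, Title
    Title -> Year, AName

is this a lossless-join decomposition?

Yes

Common attributes: Book1 ∩ Book2 = {AName}.
Closure of {AName}: AName → Title applies, adding Title; Title → Year, AName applies, adding Year; Year → Price, Title applies, adding Price. So (AName)⁺ = {Year, Price, Title, AName}.
This closure contains every attribute of Book1, so Book1 ∩ Book2 → Book1. The join is lossless.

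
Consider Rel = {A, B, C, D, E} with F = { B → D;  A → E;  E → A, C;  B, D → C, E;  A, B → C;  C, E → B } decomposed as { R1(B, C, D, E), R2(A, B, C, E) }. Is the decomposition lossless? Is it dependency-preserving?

lossless and dependency-preserving

Lossless test: (B, C, E)⁺ = {A, B, C, D, E}, which contains all of one fragment — lossless.
Dependency preservation: every FD's attributes lie within a single fragment, so each can be enforced locally — preserved.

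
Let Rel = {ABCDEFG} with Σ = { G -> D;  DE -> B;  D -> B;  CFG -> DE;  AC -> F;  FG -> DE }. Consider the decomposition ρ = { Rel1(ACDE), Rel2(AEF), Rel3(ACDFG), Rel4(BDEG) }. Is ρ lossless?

No

Chase test. Columns are ABCDEFG; row i has aⱼ where attribute j ∈ Reli, else bᵢⱼ.
Initial tableau (one row per fragment):
  row 1: a1 b12 a3 a4 a5 b16 b17
  row 2: a1 b22 b23 b24 a5 a6 b27
  row 3: a1 b32 a3 a4 b35 a6 a7
  row 4: b41 a2 b43 a4 a5 b46 a7
Rows 1 and 4 agree on DE; apply DE→B and equate their B entries.
Rows 1 and 3 agree on D; apply D→B and equate their B entries.
Rows 1 and 3 agree on AC; apply AC→F and equate their F entries.
No row becomes fully distinguished — the join is lossy.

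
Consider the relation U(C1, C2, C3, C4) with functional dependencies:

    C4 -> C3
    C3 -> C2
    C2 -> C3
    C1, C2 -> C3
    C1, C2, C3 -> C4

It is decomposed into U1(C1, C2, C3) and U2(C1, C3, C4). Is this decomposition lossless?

Common attributes: U1 ∩ U2 = {C1, C3}.
Closure of {C1, C3}: C3 → C2 applies, adding C2; C1, C2, C3 → C4 applies, adding C4. So (C1, C3)⁺ = {C1, C2, C3, C4}.
This closure contains every attribute of U1, so U1 ∩ U2 → U1. The join is lossless.

Yes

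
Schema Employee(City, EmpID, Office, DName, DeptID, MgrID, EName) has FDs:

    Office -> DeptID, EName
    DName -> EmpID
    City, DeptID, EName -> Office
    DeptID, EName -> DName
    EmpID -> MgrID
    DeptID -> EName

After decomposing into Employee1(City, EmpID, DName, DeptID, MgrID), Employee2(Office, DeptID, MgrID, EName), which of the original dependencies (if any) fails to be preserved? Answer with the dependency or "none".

Check City, DeptID, EName → Office: no single fragment contains all of {City, Office, DeptID, EName}, and the restricted closure of {City, DeptID, EName} across the fragments never reaches {Office}.
Office → DeptID, EName is preserved.
DName → EmpID is preserved.
DeptID, EName → DName is preserved.
EmpID → MgrID is preserved.
DeptID → EName is preserved.

City, DeptID, EName -> Office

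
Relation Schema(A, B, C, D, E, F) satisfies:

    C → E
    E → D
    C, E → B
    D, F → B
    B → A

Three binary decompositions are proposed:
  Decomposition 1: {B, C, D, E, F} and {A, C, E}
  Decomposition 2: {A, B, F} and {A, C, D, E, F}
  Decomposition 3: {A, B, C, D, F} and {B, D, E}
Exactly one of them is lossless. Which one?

Decomposition 1: common = {C, E}, closure = {A, B, C, D, E} → lossless.
Decomposition 2: common = {A, F}, closure = {A, F} → lossy.
Decomposition 3: common = {B, D}, closure = {A, B, D} → lossy.

Decomposition 1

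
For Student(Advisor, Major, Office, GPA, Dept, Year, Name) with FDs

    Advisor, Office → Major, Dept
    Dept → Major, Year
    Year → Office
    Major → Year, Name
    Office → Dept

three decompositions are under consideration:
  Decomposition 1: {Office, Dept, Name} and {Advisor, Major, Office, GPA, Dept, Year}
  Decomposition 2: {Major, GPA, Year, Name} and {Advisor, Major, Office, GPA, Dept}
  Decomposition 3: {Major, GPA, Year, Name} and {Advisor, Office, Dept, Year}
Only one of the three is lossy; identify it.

Decomposition 3

Decomposition 1: common = {Office, Dept}, closure = {Major, Office, Dept, Year, Name} → lossless.
Decomposition 2: common = {Major, GPA}, closure = {Major, Office, GPA, Dept, Year, Name} → lossless.
Decomposition 3: common = {Year}, closure = {Major, Office, Dept, Year, Name} → lossy.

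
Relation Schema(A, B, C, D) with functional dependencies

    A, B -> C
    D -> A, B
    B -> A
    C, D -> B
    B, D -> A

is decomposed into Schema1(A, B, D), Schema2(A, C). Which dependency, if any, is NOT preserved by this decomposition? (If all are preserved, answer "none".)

Check A, B → C: no single fragment contains all of {A, B, C}, and the restricted closure of {A, B} across the fragments never reaches {C}.
D → A, B is preserved.
B → A is preserved.
C, D → B is preserved.
B, D → A is preserved.

A, B -> C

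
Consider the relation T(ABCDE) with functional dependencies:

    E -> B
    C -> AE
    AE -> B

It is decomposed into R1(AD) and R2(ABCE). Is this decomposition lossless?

No

Common attributes: R1 ∩ R2 = {A}.
No dependency enlarges {A}, so (A)⁺ = {A}.
The closure contains neither all of R1 = {AD} nor all of R2 = {ABCE}, so the common attributes are not a superkey of either fragment. The join is lossy.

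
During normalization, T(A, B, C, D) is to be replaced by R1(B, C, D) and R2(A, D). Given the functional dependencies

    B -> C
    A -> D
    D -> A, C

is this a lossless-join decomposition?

Yes

Common attributes: R1 ∩ R2 = {D}.
Closure of {D}: D → A, C applies, adding A, C. So (D)⁺ = {A, C, D}.
This closure contains every attribute of R2, so R1 ∩ R2 → R2. The join is lossless.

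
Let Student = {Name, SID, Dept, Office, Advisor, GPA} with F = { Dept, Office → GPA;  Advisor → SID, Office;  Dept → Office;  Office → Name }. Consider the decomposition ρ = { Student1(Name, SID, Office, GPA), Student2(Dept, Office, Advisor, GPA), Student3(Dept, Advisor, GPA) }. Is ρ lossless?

Chase test. Columns are Name, SID, Dept, Office, Advisor, GPA; row i has aⱼ where attribute j ∈ Studenti, else bᵢⱼ.
Initial tableau (one row per fragment):
  row 1: a1 a2 b13 a4 b15 a6
  row 2: b21 b22 a3 a4 a5 a6
  row 3: b31 b32 a3 b34 a5 a6
Rows 2 and 3 agree on Advisor; apply Advisor→SID, Office and equate their SID, Office entries.
Rows 1 and 2 agree on Office; apply Office→Name and equate their Name entries.
Rows 1 and 3 agree on Office; apply Office→Name and equate their Name entries.
No row becomes fully distinguished — the join is lossy.

No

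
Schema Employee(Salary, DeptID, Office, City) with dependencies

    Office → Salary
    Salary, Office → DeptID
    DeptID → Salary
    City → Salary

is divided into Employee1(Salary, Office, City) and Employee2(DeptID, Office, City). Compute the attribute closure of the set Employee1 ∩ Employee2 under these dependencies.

Salary, DeptID, Office, City

Employee1 ∩ Employee2 = {Office, City}.
Office → Salary applies, adding Salary
Salary, Office → DeptID applies, adding DeptID
Closure: {Salary, DeptID, Office, City}.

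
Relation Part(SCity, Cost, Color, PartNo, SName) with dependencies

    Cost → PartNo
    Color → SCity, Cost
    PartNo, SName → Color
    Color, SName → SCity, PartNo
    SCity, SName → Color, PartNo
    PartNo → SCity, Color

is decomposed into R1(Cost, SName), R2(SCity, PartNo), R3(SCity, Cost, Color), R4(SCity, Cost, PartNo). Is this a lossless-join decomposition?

Yes

Chase test. Columns are SCity, Cost, Color, PartNo, SName; row i has aⱼ where attribute j ∈ Ri, else bᵢⱼ.
Initial tableau (one row per fragment):
  row 1: b11 a2 b13 b14 a5
  row 2: a1 b22 b23 a4 b25
  row 3: a1 a2 a3 b34 b35
  row 4: a1 a2 b43 a4 b45
Rows 1 and 3 agree on Cost; apply Cost→PartNo and equate their PartNo entries.
Rows 1 and 4 agree on Cost; apply Cost→PartNo and equate their PartNo entries.
Rows 1 and 2 agree on PartNo; apply PartNo→SCity, Color and equate their SCity, Color entries.
Rows 1 and 3 agree on PartNo; apply PartNo→SCity, Color and equate their SCity, Color entries.
Rows 1 and 4 agree on PartNo; apply PartNo→SCity, Color and equate their SCity, Color entries.
Rows 1 and 2 agree on Color; apply Color→SCity, Cost and equate their SCity, Cost entries.
Row 1 is now all distinguished symbols — the join is lossless.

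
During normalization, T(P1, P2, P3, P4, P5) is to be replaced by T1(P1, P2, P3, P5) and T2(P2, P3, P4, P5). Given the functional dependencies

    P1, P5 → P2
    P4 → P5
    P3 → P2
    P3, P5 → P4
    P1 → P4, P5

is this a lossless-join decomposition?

Common attributes: T1 ∩ T2 = {P2, P3, P5}.
Closure of {P2, P3, P5}: P3, P5 → P4 applies, adding P4. So (P2, P3, P5)⁺ = {P2, P3, P4, P5}.
This closure contains every attribute of T2, so T1 ∩ T2 → T2. The join is lossless.

Yes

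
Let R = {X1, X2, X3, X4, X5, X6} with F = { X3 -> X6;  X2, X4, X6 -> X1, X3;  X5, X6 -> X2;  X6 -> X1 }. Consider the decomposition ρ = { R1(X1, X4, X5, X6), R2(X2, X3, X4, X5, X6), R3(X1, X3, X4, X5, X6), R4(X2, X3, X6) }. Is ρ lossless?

Chase test. Columns are X1, X2, X3, X4, X5, X6; row i has aⱼ where attribute j ∈ Ri, else bᵢⱼ.
Initial tableau (one row per fragment):
  row 1: a1 b12 b13 a4 a5 a6
  row 2: b21 a2 a3 a4 a5 a6
  row 3: a1 b32 a3 a4 a5 a6
  row 4: b41 a2 a3 b44 b45 a6
Rows 1 and 2 agree on X5, X6; apply X5, X6→X2 and equate their X2 entries.
Rows 1 and 3 agree on X5, X6; apply X5, X6→X2 and equate their X2 entries.
Rows 1 and 2 agree on X6; apply X6→X1 and equate their X1 entries.
Rows 1 and 4 agree on X6; apply X6→X1 and equate their X1 entries.
Rows 1 and 2 agree on X2, X4, X6; apply X2, X4, X6→X1, X3 and equate their X1, X3 entries.
Row 1 is now all distinguished symbols — the join is lossless.

Yes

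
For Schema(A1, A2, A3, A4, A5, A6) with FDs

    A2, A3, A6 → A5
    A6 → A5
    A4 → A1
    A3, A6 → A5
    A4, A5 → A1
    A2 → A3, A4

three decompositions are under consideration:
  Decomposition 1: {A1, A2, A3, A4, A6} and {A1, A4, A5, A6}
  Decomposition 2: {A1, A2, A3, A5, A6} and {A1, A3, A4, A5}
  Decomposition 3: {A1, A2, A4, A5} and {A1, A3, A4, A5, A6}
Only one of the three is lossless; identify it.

Decomposition 1: common = {A1, A4, A6}, closure = {A1, A4, A5, A6} → lossless.
Decomposition 2: common = {A1, A3, A5}, closure = {A1, A3, A5} → lossy.
Decomposition 3: common = {A1, A4, A5}, closure = {A1, A4, A5} → lossy.

Decomposition 1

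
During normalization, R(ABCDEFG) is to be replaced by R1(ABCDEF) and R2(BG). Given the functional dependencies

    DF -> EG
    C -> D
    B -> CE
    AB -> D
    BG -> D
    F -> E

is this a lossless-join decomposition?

Common attributes: R1 ∩ R2 = {B}.
Closure of {B}: B → CE applies, adding CE; C → D applies, adding D. So (B)⁺ = {BCDE}.
The closure contains neither all of R1 = {ABCDEF} nor all of R2 = {BG}, so the common attributes are not a superkey of either fragment. The join is lossy.

No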